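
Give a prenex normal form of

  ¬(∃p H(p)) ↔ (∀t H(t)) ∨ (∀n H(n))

Eliminate → and ↔ using ¬ and ∨; A ↔ B as (¬A ∨ B) ∧ (¬B ∨ A).
  (¬¬(∃p H(p)) ∨ (∀t H(t)) ∨ (∀n H(n))) ∧ (¬((∀t H(t)) ∨ (∀n H(n))) ∨ ¬(∃p H(p)))
Push ¬ through the quantifiers and connectives to reach negation normal form:
  ((∃p H(p)) ∨ (∀t H(t)) ∨ (∀n H(n))) ∧ ((∃t ¬H(t)) ∧ (∃n ¬H(n)) ∨ (∀p ¬H(p)))
Standardize variables apart so no two quantifiers bind the same name: t↦a, n↦b, p↦x.
  ((∃p H(p)) ∨ (∀t H(t)) ∨ (∀n H(n))) ∧ ((∃a ¬H(a)) ∧ (∃b ¬H(b)) ∨ (∀x ¬H(x)))
Finally move all quantifiers to the prefix:
  ∃p ∀t ∀n ∃a ∃b ∀x ((H(p) ∨ H(t) ∨ H(n)) ∧ (¬H(a) ∧ ¬H(b) ∨ ¬H(x)))

∃p ∀t ∀n ∃a ∃b ∀x ((H(p) ∨ H(t) ∨ H(n)) ∧ (¬H(a) ∧ ¬H(b) ∨ ¬H(x)))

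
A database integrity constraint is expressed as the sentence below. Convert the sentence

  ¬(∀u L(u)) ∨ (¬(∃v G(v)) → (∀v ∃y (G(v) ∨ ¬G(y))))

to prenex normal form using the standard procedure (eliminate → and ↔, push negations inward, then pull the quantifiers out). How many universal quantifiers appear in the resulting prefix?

1

Eliminate → and ↔ using ¬ and ∨.
  ¬(∀u L(u)) ∨ ¬¬(∃v G(v)) ∨ (∀v ∃y (G(v) ∨ ¬G(y)))
Push ¬ through the quantifiers and connectives to reach negation normal form:
  (∃u ¬L(u)) ∨ (∃v G(v)) ∨ (∀v ∃y (G(v) ∨ ¬G(y)))
Give each quantifier a distinct variable: v↦x1.
  (∃u ¬L(u)) ∨ (∃v G(v)) ∨ (∀x1 ∃y (G(x1) ∨ ¬G(y)))
Extract every quantifier outward, since the variables are now distinct and don't occur free across branches:
  ∃u ∃v ∀x1 ∃y (¬L(u) ∨ G(v) ∨ G(x1) ∨ ¬G(y))
The prefix is ∃u ∃v ∀x1 ∃y: 1 universal, 3 existential.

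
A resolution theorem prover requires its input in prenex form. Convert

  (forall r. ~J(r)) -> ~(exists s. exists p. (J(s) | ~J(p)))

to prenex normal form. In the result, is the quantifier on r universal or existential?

existential

Eliminate → and ↔ using ¬ and ∨.
  ~(forall r. ~J(r)) | ~(exists s. exists p. (J(s) | ~J(p)))
Drive negations inward (¬∀x A ≡ ∃x ¬A, ¬∃x A ≡ ∀x ¬A, De Morgan for ∧/∨):
  (exists r. J(r)) | (forall s. forall p. (~J(s) & J(p)))
All bound variables are already distinct, so no renaming is needed.
Extract every quantifier outward, since the variables are now distinct and don't occur free across branches:
  exists r. forall s. forall p. (J(r) | ~J(s) & J(p))
The quantifier forall r sits under an odd number of negations (counting the antecedent side of each →), so it flips to exists r.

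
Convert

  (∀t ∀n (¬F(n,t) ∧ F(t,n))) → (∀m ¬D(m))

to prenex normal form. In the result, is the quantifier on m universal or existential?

Eliminate → and ↔ using ¬ and ∨.
  ¬(∀t ∀n (¬F(n,t) ∧ F(t,n))) ∨ (∀m ¬D(m))
Push ¬ through the quantifiers and connectives to reach negation normal form:
  (∃t ∃n (F(n,t) ∨ ¬F(t,n))) ∨ (∀m ¬D(m))
Pull the quantifiers to the front (each side's bound variable is not free in the other side):
  ∃t ∃n ∀m (F(n,t) ∨ ¬F(t,n) ∨ ¬D(m))
The quantifier ∀m sits under an even number of negations (counting the antecedent side of each →), so it remains universal.

universal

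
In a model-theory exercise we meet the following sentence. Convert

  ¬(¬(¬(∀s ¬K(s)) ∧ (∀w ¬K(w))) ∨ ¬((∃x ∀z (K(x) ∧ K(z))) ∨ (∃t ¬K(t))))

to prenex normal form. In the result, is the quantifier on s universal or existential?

Drive negations inward (¬∀x A ≡ ∃x ¬A, ¬∃x A ≡ ∀x ¬A, De Morgan for ∧/∨):
  (∃s K(s)) ∧ (∀w ¬K(w)) ∧ ((∃x ∀z (K(x) ∧ K(z))) ∨ (∃t ¬K(t)))
All bound variables are already distinct, so no renaming is needed.
Pull the quantifiers to the front (each side's bound variable is not free in the other side):
  ∃s ∀w ∃x ∀z ∃t (K(s) ∧ ¬K(w) ∧ (K(x) ∧ K(z) ∨ ¬K(t)))
The quantifier ∀s sits under an odd number of negations, so it flips to ∃s.

existential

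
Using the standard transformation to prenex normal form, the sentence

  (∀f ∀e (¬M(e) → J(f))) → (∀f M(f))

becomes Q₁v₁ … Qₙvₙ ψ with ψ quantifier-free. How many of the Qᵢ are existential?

2

First replace A → B with ¬A ∨ B.
  ¬(∀f ∀e (¬¬M(e) ∨ J(f))) ∨ (∀f M(f))
Move each ¬ inward, flipping quantifiers it crosses:
  (∃f ∃e (¬M(e) ∧ ¬J(f))) ∨ (∀f M(f))
Rename bound variables to avoid capture: f↦a.
  (∃f ∃e (¬M(e) ∧ ¬J(f))) ∨ (∀a M(a))
Pull the quantifiers to the front (each side's bound variable is not free in the other side):
  ∃f ∃e ∀a (¬M(e) ∧ ¬J(f) ∨ M(a))
The prefix is ∃f ∃e ∀a: 1 universal, 2 existential.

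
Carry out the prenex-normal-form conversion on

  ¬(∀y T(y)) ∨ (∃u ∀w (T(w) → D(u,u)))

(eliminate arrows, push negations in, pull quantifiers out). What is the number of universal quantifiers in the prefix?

1

Eliminate → and ↔ using ¬ and ∨.
  ¬(∀y T(y)) ∨ (∃u ∀w (¬T(w) ∨ D(u,u)))
Drive negations inward (¬∀x A ≡ ∃x ¬A, ¬∃x A ≡ ∀x ¬A, De Morgan for ∧/∨):
  (∃y ¬T(y)) ∨ (∃u ∀w (¬T(w) ∨ D(u,u)))
All bound variables are already distinct, so no renaming is needed.
Finally move all quantifiers to the prefix:
  ∃y ∃u ∀w (¬T(y) ∨ ¬T(w) ∨ D(u,u))
The prefix is ∃y ∃u ∀w: 1 universal, 2 existential.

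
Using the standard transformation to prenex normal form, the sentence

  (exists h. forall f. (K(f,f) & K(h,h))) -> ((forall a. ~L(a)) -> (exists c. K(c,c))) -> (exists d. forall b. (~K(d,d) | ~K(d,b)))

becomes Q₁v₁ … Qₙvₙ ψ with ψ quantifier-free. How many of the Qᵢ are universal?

Eliminate → and ↔ using ¬ and ∨.
  ~(exists h. forall f. (K(f,f) & K(h,h))) | ~(~(forall a. ~L(a)) | (exists c. K(c,c))) | (exists d. forall b. (~K(d,d) | ~K(d,b)))
Move each ¬ inward, flipping quantifiers it crosses:
  (forall h. exists f. (~K(f,f) | ~K(h,h))) | (forall a. ~L(a)) & (forall c. ~K(c,c)) | (exists d. forall b. (~K(d,d) | ~K(d,b)))
All bound variables are already distinct, so no renaming is needed.
Extract every quantifier outward, since the variables are now distinct and don't occur free across branches:
  forall h. exists f. forall a. forall c. exists d. forall b. (~K(f,f) | ~K(h,h) | ~L(a) & ~K(c,c) | ~K(d,d) | ~K(d,b))
The prefix is forall h exists f forall a forall c exists d forall b: 4 universal, 2 existential.

4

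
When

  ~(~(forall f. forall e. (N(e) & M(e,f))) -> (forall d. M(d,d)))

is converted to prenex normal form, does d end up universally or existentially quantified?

Eliminate → and ↔ using ¬ and ∨.
  ~(~~(forall f. forall e. (N(e) & M(e,f))) | (forall d. M(d,d)))
Push ¬ through the quantifiers and connectives to reach negation normal form:
  (exists f. exists e. (~N(e) | ~M(e,f))) & (exists d. ~M(d,d))
Extract every quantifier outward, since the variables are now distinct and don't occur free across branches:
  exists f. exists e. exists d. ((~N(e) | ~M(e,f)) & ~M(d,d))
The quantifier forall d sits under an odd number of negations (counting the antecedent side of each →), so it flips to exists d.

existential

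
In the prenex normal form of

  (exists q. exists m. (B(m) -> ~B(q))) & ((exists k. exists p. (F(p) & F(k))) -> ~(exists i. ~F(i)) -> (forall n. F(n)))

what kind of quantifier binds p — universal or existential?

universal

Eliminate → and ↔ using ¬ and ∨.
  (exists q. exists m. (~B(m) | ~B(q))) & (~(exists k. exists p. (F(p) & F(k))) | ~~(exists i. ~F(i)) | (forall n. F(n)))
Push ¬ through the quantifiers and connectives to reach negation normal form:
  (exists q. exists m. (~B(m) | ~B(q))) & ((forall k. forall p. (~F(p) | ~F(k))) | (exists i. ~F(i)) | (forall n. F(n)))
All bound variables are already distinct, so no renaming is needed.
Pull the quantifiers to the front (each side's bound variable is not free in the other side):
  exists q. exists m. forall k. forall p. exists i. forall n. ((~B(m) | ~B(q)) & (~F(p) | ~F(k) | ~F(i) | F(n)))
The quantifier exists p sits under an odd number of negations (counting the antecedent side of each →), so it flips to forall p.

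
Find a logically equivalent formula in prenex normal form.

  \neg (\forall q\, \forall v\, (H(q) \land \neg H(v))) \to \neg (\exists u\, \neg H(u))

\forall q\, \forall v\, \forall u\, (H(q) \land \neg H(v) \lor H(u))

Eliminate → and ↔ using ¬ and ∨.
  \neg \neg (\forall q\, \forall v\, (H(q) \land \neg H(v))) \lor \neg (\exists u\, \neg H(u))
Move each ¬ inward, flipping quantifiers it crosses:
  (\forall q\, \forall v\, (H(q) \land \neg H(v))) \lor (\forall u\, H(u))
Pull the quantifiers to the front (each side's bound variable is not free in the other side):
  \forall q\, \forall v\, \forall u\, (H(q) \land \neg H(v) \lor H(u))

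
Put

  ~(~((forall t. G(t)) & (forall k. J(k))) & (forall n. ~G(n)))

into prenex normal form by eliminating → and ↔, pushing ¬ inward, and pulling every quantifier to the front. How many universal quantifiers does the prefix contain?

Drive negations inward (¬∀x A ≡ ∃x ¬A, ¬∃x A ≡ ∀x ¬A, De Morgan for ∧/∨):
  (forall t. G(t)) & (forall k. J(k)) | (exists n. G(n))
Pull the quantifiers to the front (each side's bound variable is not free in the other side):
  forall t. forall k. exists n. (G(t) & J(k) | G(n))
The prefix is forall t forall k exists n: 2 universal, 1 existential.

2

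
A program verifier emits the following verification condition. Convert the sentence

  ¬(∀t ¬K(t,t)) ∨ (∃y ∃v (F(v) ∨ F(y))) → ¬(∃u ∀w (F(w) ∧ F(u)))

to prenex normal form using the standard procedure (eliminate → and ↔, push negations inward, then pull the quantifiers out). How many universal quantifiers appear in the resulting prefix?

First replace A → B with ¬A ∨ B.
  ¬(¬(∀t ¬K(t,t)) ∨ (∃y ∃v (F(v) ∨ F(y)))) ∨ ¬(∃u ∀w (F(w) ∧ F(u)))
Move each ¬ inward, flipping quantifiers it crosses:
  (∀t ¬K(t,t)) ∧ (∀y ∀v (¬F(v) ∧ ¬F(y))) ∨ (∀u ∃w (¬F(w) ∨ ¬F(u)))
All bound variables are already distinct, so no renaming is needed.
Finally move all quantifiers to the prefix:
  ∀t ∀y ∀v ∀u ∃w (¬K(t,t) ∧ ¬F(v) ∧ ¬F(y) ∨ ¬F(w) ∨ ¬F(u))
The prefix is ∀t ∀y ∀v ∀u ∃w: 4 universal, 1 existential.

4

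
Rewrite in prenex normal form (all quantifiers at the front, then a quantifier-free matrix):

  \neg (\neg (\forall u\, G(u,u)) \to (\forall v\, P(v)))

Eliminate → and ↔ using ¬ and ∨.
  \neg (\neg \neg (\forall u\, G(u,u)) \lor (\forall v\, P(v)))
Drive negations inward (¬∀x A ≡ ∃x ¬A, ¬∃x A ≡ ∀x ¬A, De Morgan for ∧/∨):
  (\exists u\, \neg G(u,u)) \land (\exists v\, \neg P(v))
Finally move all quantifiers to the prefix:
  \exists u\, \exists v\, (\neg G(u,u) \land \neg P(v))

\exists u\, \exists v\, (\neg G(u,u) \land \neg P(v))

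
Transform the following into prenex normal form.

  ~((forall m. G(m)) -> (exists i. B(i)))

forall m. forall i. (G(m) & ~B(i))

First replace A → B with ¬A ∨ B.
  ~(~(forall m. G(m)) | (exists i. B(i)))
Drive negations inward (¬∀x A ≡ ∃x ¬A, ¬∃x A ≡ ∀x ¬A, De Morgan for ∧/∨):
  (forall m. G(m)) & (forall i. ~B(i))
Finally move all quantifiers to the prefix:
  forall m. forall i. (G(m) & ~B(i))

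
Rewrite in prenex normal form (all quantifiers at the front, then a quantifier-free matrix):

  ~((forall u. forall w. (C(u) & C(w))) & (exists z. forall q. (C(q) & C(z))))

Drive negations inward (¬∀x A ≡ ∃x ¬A, ¬∃x A ≡ ∀x ¬A, De Morgan for ∧/∨):
  (exists u. exists w. (~C(u) | ~C(w))) | (forall z. exists q. (~C(q) | ~C(z)))
All bound variables are already distinct, so no renaming is needed.
Finally move all quantifiers to the prefix:
  exists u. exists w. forall z. exists q. (~C(u) | ~C(w) | ~C(q) | ~C(z))

exists u. exists w. forall z. exists q. (~C(u) | ~C(w) | ~C(q) | ~C(z))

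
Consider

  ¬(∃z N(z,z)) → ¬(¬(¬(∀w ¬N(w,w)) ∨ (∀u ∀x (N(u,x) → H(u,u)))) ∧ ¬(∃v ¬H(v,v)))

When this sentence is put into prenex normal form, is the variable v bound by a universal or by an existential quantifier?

Rewrite implications/biconditionals: A → B as ¬A ∨ B.
  ¬¬(∃z N(z,z)) ∨ ¬(¬(¬(∀w ¬N(w,w)) ∨ (∀u ∀x (¬N(u,x) ∨ H(u,u)))) ∧ ¬(∃v ¬H(v,v)))
Move each ¬ inward, flipping quantifiers it crosses:
  (∃z N(z,z)) ∨ (∃w N(w,w)) ∨ (∀u ∀x (¬N(u,x) ∨ H(u,u))) ∨ (∃v ¬H(v,v))
All bound variables are already distinct, so no renaming is needed.
Extract every quantifier outward, since the variables are now distinct and don't occur free across branches:
  ∃z ∃w ∀u ∀x ∃v (N(z,z) ∨ N(w,w) ∨ ¬N(u,x) ∨ H(u,u) ∨ ¬H(v,v))
The quantifier ∃v sits under an even number of negations (counting the antecedent side of each →), so it remains existential.

existential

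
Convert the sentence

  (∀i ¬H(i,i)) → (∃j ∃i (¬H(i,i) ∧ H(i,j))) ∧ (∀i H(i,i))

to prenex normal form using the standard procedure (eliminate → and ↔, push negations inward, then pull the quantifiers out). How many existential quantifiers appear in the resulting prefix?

3

First replace A → B with ¬A ∨ B.
  ¬(∀i ¬H(i,i)) ∨ (∃j ∃i (¬H(i,i) ∧ H(i,j))) ∧ (∀i H(i,i))
Push ¬ through the quantifiers and connectives to reach negation normal form:
  (∃i H(i,i)) ∨ (∃j ∃i (¬H(i,i) ∧ H(i,j))) ∧ (∀i H(i,i))
Standardize variables apart so no two quantifiers bind the same name: i↦u1, i↦p.
  (∃i H(i,i)) ∨ (∃j ∃u1 (¬H(u1,u1) ∧ H(u1,j))) ∧ (∀p H(p,p))
Pull the quantifiers to the front (each side's bound variable is not free in the other side):
  ∃i ∃j ∃u1 ∀p (H(i,i) ∨ ¬H(u1,u1) ∧ H(u1,j) ∧ H(p,p))
The prefix is ∃i ∃j ∃u1 ∀p: 1 universal, 3 existential.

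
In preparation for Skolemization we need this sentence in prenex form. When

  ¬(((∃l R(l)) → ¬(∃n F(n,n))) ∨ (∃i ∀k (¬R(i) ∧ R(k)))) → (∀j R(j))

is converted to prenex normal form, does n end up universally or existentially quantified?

First replace A → B with ¬A ∨ B.
  ¬¬(¬(∃l R(l)) ∨ ¬(∃n F(n,n)) ∨ (∃i ∀k (¬R(i) ∧ R(k)))) ∨ (∀j R(j))
Push ¬ through the quantifiers and connectives to reach negation normal form:
  (∀l ¬R(l)) ∨ (∀n ¬F(n,n)) ∨ (∃i ∀k (¬R(i) ∧ R(k))) ∨ (∀j R(j))
All bound variables are already distinct, so no renaming is needed.
Pull the quantifiers to the front (each side's bound variable is not free in the other side):
  ∀l ∀n ∃i ∀k ∀j (¬R(l) ∨ ¬F(n,n) ∨ ¬R(i) ∧ R(k) ∨ R(j))
The quantifier ∃n sits under an odd number of negations (counting the antecedent side of each →), so it flips to ∀n.

universal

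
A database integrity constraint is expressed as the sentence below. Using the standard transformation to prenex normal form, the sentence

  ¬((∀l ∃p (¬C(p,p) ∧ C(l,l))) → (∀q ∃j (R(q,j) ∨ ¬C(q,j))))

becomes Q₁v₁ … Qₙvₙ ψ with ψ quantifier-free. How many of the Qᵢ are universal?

2

First replace A → B with ¬A ∨ B.
  ¬(¬(∀l ∃p (¬C(p,p) ∧ C(l,l))) ∨ (∀q ∃j (R(q,j) ∨ ¬C(q,j))))
Push ¬ through the quantifiers and connectives to reach negation normal form:
  (∀l ∃p (¬C(p,p) ∧ C(l,l))) ∧ (∃q ∀j (¬R(q,j) ∧ C(q,j)))
All bound variables are already distinct, so no renaming is needed.
Pull the quantifiers to the front (each side's bound variable is not free in the other side):
  ∀l ∃p ∃q ∀j (¬C(p,p) ∧ C(l,l) ∧ ¬R(q,j) ∧ C(q,j))
The prefix is ∀l ∃p ∃q ∀j: 2 universal, 2 existential.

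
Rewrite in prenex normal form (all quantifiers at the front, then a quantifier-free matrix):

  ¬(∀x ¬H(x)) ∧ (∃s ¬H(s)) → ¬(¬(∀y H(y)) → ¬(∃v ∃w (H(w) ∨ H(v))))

∀x ∀s ∃y ∃v ∃w (¬H(x) ∨ H(s) ∨ ¬H(y) ∧ (H(w) ∨ H(v)))

Rewrite implications/biconditionals: A → B as ¬A ∨ B.
  ¬(¬(∀x ¬H(x)) ∧ (∃s ¬H(s))) ∨ ¬(¬¬(∀y H(y)) ∨ ¬(∃v ∃w (H(w) ∨ H(v))))
Drive negations inward (¬∀x A ≡ ∃x ¬A, ¬∃x A ≡ ∀x ¬A, De Morgan for ∧/∨):
  (∀x ¬H(x)) ∨ (∀s H(s)) ∨ (∃y ¬H(y)) ∧ (∃v ∃w (H(w) ∨ H(v)))
Extract every quantifier outward, since the variables are now distinct and don't occur free across branches:
  ∀x ∀s ∃y ∃v ∃w (¬H(x) ∨ H(s) ∨ ¬H(y) ∧ (H(w) ∨ H(v)))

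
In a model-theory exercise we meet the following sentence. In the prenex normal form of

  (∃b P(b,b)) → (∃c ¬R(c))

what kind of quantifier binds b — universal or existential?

Eliminate → and ↔ using ¬ and ∨.
  ¬(∃b P(b,b)) ∨ (∃c ¬R(c))
Drive negations inward (¬∀x A ≡ ∃x ¬A, ¬∃x A ≡ ∀x ¬A, De Morgan for ∧/∨):
  (∀b ¬P(b,b)) ∨ (∃c ¬R(c))
All bound variables are already distinct, so no renaming is needed.
Extract every quantifier outward, since the variables are now distinct and don't occur free across branches:
  ∀b ∃c (¬P(b,b) ∨ ¬R(c))
The quantifier ∃b sits under an odd number of negations (counting the antecedent side of each →), so it flips to ∀b.

universal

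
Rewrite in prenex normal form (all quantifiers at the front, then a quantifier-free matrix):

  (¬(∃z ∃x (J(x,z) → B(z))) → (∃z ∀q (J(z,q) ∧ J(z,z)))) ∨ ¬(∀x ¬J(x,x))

First replace A → B with ¬A ∨ B.
  ¬¬(∃z ∃x (¬J(x,z) ∨ B(z))) ∨ (∃z ∀q (J(z,q) ∧ J(z,z))) ∨ ¬(∀x ¬J(x,x))
Move each ¬ inward, flipping quantifiers it crosses:
  (∃z ∃x (¬J(x,z) ∨ B(z))) ∨ (∃z ∀q (J(z,q) ∧ J(z,z))) ∨ (∃x J(x,x))
Rename bound variables to avoid capture: z↦p, x↦s.
  (∃z ∃x (¬J(x,z) ∨ B(z))) ∨ (∃p ∀q (J(p,q) ∧ J(p,p))) ∨ (∃s J(s,s))
Extract every quantifier outward, since the variables are now distinct and don't occur free across branches:
  ∃z ∃x ∃p ∀q ∃s (¬J(x,z) ∨ B(z) ∨ J(p,q) ∧ J(p,p) ∨ J(s,s))

∃z ∃x ∃p ∀q ∃s (¬J(x,z) ∨ B(z) ∨ J(p,q) ∧ J(p,p) ∨ J(s,s))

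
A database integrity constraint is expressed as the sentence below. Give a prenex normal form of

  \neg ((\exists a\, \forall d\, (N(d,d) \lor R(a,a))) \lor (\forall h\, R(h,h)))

\forall a\, \exists d\, \exists h\, (\neg N(d,d) \land \neg R(a,a) \land \neg R(h,h))

Push ¬ through the quantifiers and connectives to reach negation normal form:
  (\forall a\, \exists d\, (\neg N(d,d) \land \neg R(a,a))) \land (\exists h\, \neg R(h,h))
Pull the quantifiers to the front (each side's bound variable is not free in the other side):
  \forall a\, \exists d\, \exists h\, (\neg N(d,d) \land \neg R(a,a) \land \neg R(h,h))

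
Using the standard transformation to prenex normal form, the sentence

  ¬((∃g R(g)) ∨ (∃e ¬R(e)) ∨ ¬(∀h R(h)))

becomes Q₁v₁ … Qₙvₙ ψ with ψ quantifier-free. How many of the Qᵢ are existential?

0

Move each ¬ inward, flipping quantifiers it crosses:
  (∀g ¬R(g)) ∧ (∀e R(e)) ∧ (∀h R(h))
Extract every quantifier outward, since the variables are now distinct and don't occur free across branches:
  ∀g ∀e ∀h (¬R(g) ∧ R(e) ∧ R(h))
The prefix is ∀g ∀e ∀h: 3 universal, 0 existential.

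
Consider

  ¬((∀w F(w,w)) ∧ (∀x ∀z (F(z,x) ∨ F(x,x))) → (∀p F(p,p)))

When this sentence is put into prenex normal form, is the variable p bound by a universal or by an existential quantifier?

existential

First replace A → B with ¬A ∨ B.
  ¬(¬((∀w F(w,w)) ∧ (∀x ∀z (F(z,x) ∨ F(x,x)))) ∨ (∀p F(p,p)))
Move each ¬ inward, flipping quantifiers it crosses:
  (∀w F(w,w)) ∧ (∀x ∀z (F(z,x) ∨ F(x,x))) ∧ (∃p ¬F(p,p))
Extract every quantifier outward, since the variables are now distinct and don't occur free across branches:
  ∀w ∀x ∀z ∃p (F(w,w) ∧ (F(z,x) ∨ F(x,x)) ∧ ¬F(p,p))
The quantifier ∀p sits under an odd number of negations (counting the antecedent side of each →), so it flips to ∃p.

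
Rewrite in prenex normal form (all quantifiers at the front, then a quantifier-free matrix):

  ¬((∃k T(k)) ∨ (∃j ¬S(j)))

∀k ∀j (¬T(k) ∧ S(j))

Drive negations inward (¬∀x A ≡ ∃x ¬A, ¬∃x A ≡ ∀x ¬A, De Morgan for ∧/∨):
  (∀k ¬T(k)) ∧ (∀j S(j))
Pull the quantifiers to the front (each side's bound variable is not free in the other side):
  ∀k ∀j (¬T(k) ∧ S(j))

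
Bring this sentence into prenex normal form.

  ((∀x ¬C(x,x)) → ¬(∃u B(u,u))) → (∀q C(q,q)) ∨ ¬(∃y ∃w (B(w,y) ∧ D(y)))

First replace A → B with ¬A ∨ B.
  ¬(¬(∀x ¬C(x,x)) ∨ ¬(∃u B(u,u))) ∨ (∀q C(q,q)) ∨ ¬(∃y ∃w (B(w,y) ∧ D(y)))
Drive negations inward (¬∀x A ≡ ∃x ¬A, ¬∃x A ≡ ∀x ¬A, De Morgan for ∧/∨):
  (∀x ¬C(x,x)) ∧ (∃u B(u,u)) ∨ (∀q C(q,q)) ∨ (∀y ∀w (¬B(w,y) ∨ ¬D(y)))
All bound variables are already distinct, so no renaming is needed.
Pull the quantifiers to the front (each side's bound variable is not free in the other side):
  ∀x ∃u ∀q ∀y ∀w (¬C(x,x) ∧ B(u,u) ∨ C(q,q) ∨ ¬B(w,y) ∨ ¬D(y))

∀x ∃u ∀q ∀y ∀w (¬C(x,x) ∧ B(u,u) ∨ C(q,q) ∨ ¬B(w,y) ∨ ¬D(y))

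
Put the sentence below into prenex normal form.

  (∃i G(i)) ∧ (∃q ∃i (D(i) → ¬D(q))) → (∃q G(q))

∀i ∀q ∀v ∃u (¬G(i) ∨ D(v) ∧ D(q) ∨ G(u))

First replace A → B with ¬A ∨ B.
  ¬((∃i G(i)) ∧ (∃q ∃i (¬D(i) ∨ ¬D(q)))) ∨ (∃q G(q))
Push ¬ through the quantifiers and connectives to reach negation normal form:
  (∀i ¬G(i)) ∨ (∀q ∀i (D(i) ∧ D(q))) ∨ (∃q G(q))
Rename bound variables to avoid capture: i↦v, q↦u.
  (∀i ¬G(i)) ∨ (∀q ∀v (D(v) ∧ D(q))) ∨ (∃u G(u))
Finally move all quantifiers to the prefix:
  ∀i ∀q ∀v ∃u (¬G(i) ∨ D(v) ∧ D(q) ∨ G(u))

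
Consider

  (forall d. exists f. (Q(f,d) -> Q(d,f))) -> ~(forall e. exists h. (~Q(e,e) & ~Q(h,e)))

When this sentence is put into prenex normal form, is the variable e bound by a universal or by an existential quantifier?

existential

Eliminate → and ↔ using ¬ and ∨.
  ~(forall d. exists f. (~Q(f,d) | Q(d,f))) | ~(forall e. exists h. (~Q(e,e) & ~Q(h,e)))
Move each ¬ inward, flipping quantifiers it crosses:
  (exists d. forall f. (Q(f,d) & ~Q(d,f))) | (exists e. forall h. (Q(e,e) | Q(h,e)))
All bound variables are already distinct, so no renaming is needed.
Pull the quantifiers to the front (each side's bound variable is not free in the other side):
  exists d. forall f. exists e. forall h. (Q(f,d) & ~Q(d,f) | Q(e,e) | Q(h,e))
The quantifier forall e sits under an odd number of negations (counting the antecedent side of each →), so it flips to exists e.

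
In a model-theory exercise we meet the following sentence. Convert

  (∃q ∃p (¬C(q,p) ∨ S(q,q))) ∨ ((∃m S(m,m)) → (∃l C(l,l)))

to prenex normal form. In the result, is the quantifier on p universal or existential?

Eliminate → and ↔ using ¬ and ∨.
  (∃q ∃p (¬C(q,p) ∨ S(q,q))) ∨ ¬(∃m S(m,m)) ∨ (∃l C(l,l))
Push ¬ through the quantifiers and connectives to reach negation normal form:
  (∃q ∃p (¬C(q,p) ∨ S(q,q))) ∨ (∀m ¬S(m,m)) ∨ (∃l C(l,l))
Pull the quantifiers to the front (each side's bound variable is not free in the other side):
  ∃q ∃p ∀m ∃l (¬C(q,p) ∨ S(q,q) ∨ ¬S(m,m) ∨ C(l,l))
The quantifier ∃p sits under an even number of negations (counting the antecedent side of each →), so it remains existential.

existential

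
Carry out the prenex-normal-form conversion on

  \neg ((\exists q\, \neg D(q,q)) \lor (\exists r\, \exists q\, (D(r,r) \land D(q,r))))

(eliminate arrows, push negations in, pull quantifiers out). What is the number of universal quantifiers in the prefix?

Push ¬ through the quantifiers and connectives to reach negation normal form:
  (\forall q\, D(q,q)) \land (\forall r\, \forall q\, (\neg D(r,r) \lor \neg D(q,r)))
Give each quantifier a distinct variable: q↦z.
  (\forall q\, D(q,q)) \land (\forall r\, \forall z\, (\neg D(r,r) \lor \neg D(z,r)))
Pull the quantifiers to the front (each side's bound variable is not free in the other side):
  \forall q\, \forall r\, \forall z\, (D(q,q) \land (\neg D(r,r) \lor \neg D(z,r)))
The prefix is \forall q \forall r \forall z: 3 universal, 0 existential.

3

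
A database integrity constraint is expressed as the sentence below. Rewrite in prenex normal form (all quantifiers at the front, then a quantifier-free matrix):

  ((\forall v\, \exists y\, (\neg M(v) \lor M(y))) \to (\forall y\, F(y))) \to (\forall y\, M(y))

\forall v\, \exists y\, \exists x\, \forall s\, ((\neg M(v) \lor M(y)) \land \neg F(x) \lor M(s))

Rewrite implications/biconditionals: A → B as ¬A ∨ B.
  \neg (\neg (\forall v\, \exists y\, (\neg M(v) \lor M(y))) \lor (\forall y\, F(y))) \lor (\forall y\, M(y))
Push ¬ through the quantifiers and connectives to reach negation normal form:
  (\forall v\, \exists y\, (\neg M(v) \lor M(y))) \land (\exists y\, \neg F(y)) \lor (\forall y\, M(y))
Standardize variables apart so no two quantifiers bind the same name: y↦x, y↦s.
  (\forall v\, \exists y\, (\neg M(v) \lor M(y))) \land (\exists x\, \neg F(x)) \lor (\forall s\, M(s))
Finally move all quantifiers to the prefix:
  \forall v\, \exists y\, \exists x\, \forall s\, ((\neg M(v) \lor M(y)) \land \neg F(x) \lor M(s))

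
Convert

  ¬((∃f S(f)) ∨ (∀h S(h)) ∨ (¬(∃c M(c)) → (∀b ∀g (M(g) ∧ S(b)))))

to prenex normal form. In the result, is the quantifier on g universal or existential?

existential

Rewrite implications/biconditionals: A → B as ¬A ∨ B.
  ¬((∃f S(f)) ∨ (∀h S(h)) ∨ ¬¬(∃c M(c)) ∨ (∀b ∀g (M(g) ∧ S(b))))
Drive negations inward (¬∀x A ≡ ∃x ¬A, ¬∃x A ≡ ∀x ¬A, De Morgan for ∧/∨):
  (∀f ¬S(f)) ∧ (∃h ¬S(h)) ∧ (∀c ¬M(c)) ∧ (∃b ∃g (¬M(g) ∨ ¬S(b)))
All bound variables are already distinct, so no renaming is needed.
Finally move all quantifiers to the prefix:
  ∀f ∃h ∀c ∃b ∃g (¬S(f) ∧ ¬S(h) ∧ ¬M(c) ∧ (¬M(g) ∨ ¬S(b)))
The quantifier ∀g sits under an odd number of negations (counting the antecedent side of each →), so it flips to ∃g.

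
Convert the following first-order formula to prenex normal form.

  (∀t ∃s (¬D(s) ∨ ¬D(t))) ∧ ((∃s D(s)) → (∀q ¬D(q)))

∀t ∃s ∀u ∀q ((¬D(s) ∨ ¬D(t)) ∧ (¬D(u) ∨ ¬D(q)))

First replace A → B with ¬A ∨ B.
  (∀t ∃s (¬D(s) ∨ ¬D(t))) ∧ (¬(∃s D(s)) ∨ (∀q ¬D(q)))
Drive negations inward (¬∀x A ≡ ∃x ¬A, ¬∃x A ≡ ∀x ¬A, De Morgan for ∧/∨):
  (∀t ∃s (¬D(s) ∨ ¬D(t))) ∧ ((∀s ¬D(s)) ∨ (∀q ¬D(q)))
Give each quantifier a distinct variable: s↦u.
  (∀t ∃s (¬D(s) ∨ ¬D(t))) ∧ ((∀u ¬D(u)) ∨ (∀q ¬D(q)))
Pull the quantifiers to the front (each side's bound variable is not free in the other side):
  ∀t ∃s ∀u ∀q ((¬D(s) ∨ ¬D(t)) ∧ (¬D(u) ∨ ¬D(q)))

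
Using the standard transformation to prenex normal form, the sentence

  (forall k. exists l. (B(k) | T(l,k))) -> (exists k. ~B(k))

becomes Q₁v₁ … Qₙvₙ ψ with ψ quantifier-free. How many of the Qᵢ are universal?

1

Rewrite implications/biconditionals: A → B as ¬A ∨ B.
  ~(forall k. exists l. (B(k) | T(l,k))) | (exists k. ~B(k))
Move each ¬ inward, flipping quantifiers it crosses:
  (exists k. forall l. (~B(k) & ~T(l,k))) | (exists k. ~B(k))
Standardize variables apart so no two quantifiers bind the same name: k↦z1.
  (exists k. forall l. (~B(k) & ~T(l,k))) | (exists z1. ~B(z1))
Pull the quantifiers to the front (each side's bound variable is not free in the other side):
  exists k. forall l. exists z1. (~B(k) & ~T(l,k) | ~B(z1))
The prefix is exists k forall l exists z1: 1 universal, 2 existential.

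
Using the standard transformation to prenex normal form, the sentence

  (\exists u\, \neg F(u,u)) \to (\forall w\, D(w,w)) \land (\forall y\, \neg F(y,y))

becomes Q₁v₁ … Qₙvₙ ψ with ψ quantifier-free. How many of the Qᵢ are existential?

First replace A → B with ¬A ∨ B.
  \neg (\exists u\, \neg F(u,u)) \lor (\forall w\, D(w,w)) \land (\forall y\, \neg F(y,y))
Push ¬ through the quantifiers and connectives to reach negation normal form:
  (\forall u\, F(u,u)) \lor (\forall w\, D(w,w)) \land (\forall y\, \neg F(y,y))
All bound variables are already distinct, so no renaming is needed.
Extract every quantifier outward, since the variables are now distinct and don't occur free across branches:
  \forall u\, \forall w\, \forall y\, (F(u,u) \lor D(w,w) \land \neg F(y,y))
The prefix is \forall u \forall w \forall y: 3 universal, 0 existential.

0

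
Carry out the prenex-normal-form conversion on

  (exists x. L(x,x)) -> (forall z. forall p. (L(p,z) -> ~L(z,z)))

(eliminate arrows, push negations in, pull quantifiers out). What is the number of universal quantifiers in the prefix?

3

Eliminate → and ↔ using ¬ and ∨.
  ~(exists x. L(x,x)) | (forall z. forall p. (~L(p,z) | ~L(z,z)))
Drive negations inward (¬∀x A ≡ ∃x ¬A, ¬∃x A ≡ ∀x ¬A, De Morgan for ∧/∨):
  (forall x. ~L(x,x)) | (forall z. forall p. (~L(p,z) | ~L(z,z)))
Extract every quantifier outward, since the variables are now distinct and don't occur free across branches:
  forall x. forall z. forall p. (~L(x,x) | ~L(p,z) | ~L(z,z))
The prefix is forall x forall z forall p: 3 universal, 0 existential.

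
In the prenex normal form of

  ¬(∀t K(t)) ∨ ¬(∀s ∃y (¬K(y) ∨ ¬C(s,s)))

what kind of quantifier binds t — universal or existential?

Push ¬ through the quantifiers and connectives to reach negation normal form:
  (∃t ¬K(t)) ∨ (∃s ∀y (K(y) ∧ C(s,s)))
Pull the quantifiers to the front (each side's bound variable is not free in the other side):
  ∃t ∃s ∀y (¬K(t) ∨ K(y) ∧ C(s,s))
The quantifier ∀t sits under an odd number of negations, so it flips to ∃t.

existential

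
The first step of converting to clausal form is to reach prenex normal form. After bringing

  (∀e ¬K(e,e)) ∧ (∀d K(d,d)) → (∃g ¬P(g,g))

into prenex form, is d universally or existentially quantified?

existential

Rewrite implications/biconditionals: A → B as ¬A ∨ B.
  ¬((∀e ¬K(e,e)) ∧ (∀d K(d,d))) ∨ (∃g ¬P(g,g))
Move each ¬ inward, flipping quantifiers it crosses:
  (∃e K(e,e)) ∨ (∃d ¬K(d,d)) ∨ (∃g ¬P(g,g))
All bound variables are already distinct, so no renaming is needed.
Pull the quantifiers to the front (each side's bound variable is not free in the other side):
  ∃e ∃d ∃g (K(e,e) ∨ ¬K(d,d) ∨ ¬P(g,g))
The quantifier ∀d sits under an odd number of negations (counting the antecedent side of each →), so it flips to ∃d.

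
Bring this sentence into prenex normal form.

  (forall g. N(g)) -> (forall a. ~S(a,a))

exists g. forall a. (~N(g) | ~S(a,a))

Eliminate → and ↔ using ¬ and ∨.
  ~(forall g. N(g)) | (forall a. ~S(a,a))
Drive negations inward (¬∀x A ≡ ∃x ¬A, ¬∃x A ≡ ∀x ¬A, De Morgan for ∧/∨):
  (exists g. ~N(g)) | (forall a. ~S(a,a))
All bound variables are already distinct, so no renaming is needed.
Finally move all quantifiers to the prefix:
  exists g. forall a. (~N(g) | ~S(a,a))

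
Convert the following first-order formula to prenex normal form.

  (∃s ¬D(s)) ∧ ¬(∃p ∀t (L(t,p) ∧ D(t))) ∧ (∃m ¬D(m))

∃s ∀p ∃t ∃m (¬D(s) ∧ (¬L(t,p) ∨ ¬D(t)) ∧ ¬D(m))

Drive negations inward (¬∀x A ≡ ∃x ¬A, ¬∃x A ≡ ∀x ¬A, De Morgan for ∧/∨):
  (∃s ¬D(s)) ∧ (∀p ∃t (¬L(t,p) ∨ ¬D(t))) ∧ (∃m ¬D(m))
Extract every quantifier outward, since the variables are now distinct and don't occur free across branches:
  ∃s ∀p ∃t ∃m (¬D(s) ∧ (¬L(t,p) ∨ ¬D(t)) ∧ ¬D(m))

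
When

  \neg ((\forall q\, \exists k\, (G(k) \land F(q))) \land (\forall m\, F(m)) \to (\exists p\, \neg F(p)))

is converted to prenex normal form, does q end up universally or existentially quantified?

universal

Rewrite implications/biconditionals: A → B as ¬A ∨ B.
  \neg (\neg ((\forall q\, \exists k\, (G(k) \land F(q))) \land (\forall m\, F(m))) \lor (\exists p\, \neg F(p)))
Move each ¬ inward, flipping quantifiers it crosses:
  (\forall q\, \exists k\, (G(k) \land F(q))) \land (\forall m\, F(m)) \land (\forall p\, F(p))
All bound variables are already distinct, so no renaming is needed.
Finally move all quantifiers to the prefix:
  \forall q\, \exists k\, \forall m\, \forall p\, (G(k) \land F(q) \land F(m) \land F(p))
The quantifier \forall q sits under an even number of negations (counting the antecedent side of each →), so it remains universal.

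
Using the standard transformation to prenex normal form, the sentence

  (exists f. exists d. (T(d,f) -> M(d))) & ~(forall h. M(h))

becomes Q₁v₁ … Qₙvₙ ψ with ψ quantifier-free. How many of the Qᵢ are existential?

Eliminate → and ↔ using ¬ and ∨.
  (exists f. exists d. (~T(d,f) | M(d))) & ~(forall h. M(h))
Move each ¬ inward, flipping quantifiers it crosses:
  (exists f. exists d. (~T(d,f) | M(d))) & (exists h. ~M(h))
All bound variables are already distinct, so no renaming is needed.
Finally move all quantifiers to the prefix:
  exists f. exists d. exists h. ((~T(d,f) | M(d)) & ~M(h))
The prefix is exists f exists d exists h: 0 universal, 3 existential.

3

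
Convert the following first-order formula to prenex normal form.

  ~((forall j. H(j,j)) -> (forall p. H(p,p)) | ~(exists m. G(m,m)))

First replace A → B with ¬A ∨ B.
  ~(~(forall j. H(j,j)) | (forall p. H(p,p)) | ~(exists m. G(m,m)))
Drive negations inward (¬∀x A ≡ ∃x ¬A, ¬∃x A ≡ ∀x ¬A, De Morgan for ∧/∨):
  (forall j. H(j,j)) & (exists p. ~H(p,p)) & (exists m. G(m,m))
All bound variables are already distinct, so no renaming is needed.
Extract every quantifier outward, since the variables are now distinct and don't occur free across branches:
  forall j. exists p. exists m. (H(j,j) & ~H(p,p) & G(m,m))

forall j. exists p. exists m. (H(j,j) & ~H(p,p) & G(m,m))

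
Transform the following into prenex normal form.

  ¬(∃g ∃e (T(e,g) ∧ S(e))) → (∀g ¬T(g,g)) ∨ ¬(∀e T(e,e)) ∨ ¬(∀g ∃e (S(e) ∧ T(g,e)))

First replace A → B with ¬A ∨ B.
  ¬¬(∃g ∃e (T(e,g) ∧ S(e))) ∨ (∀g ¬T(g,g)) ∨ ¬(∀e T(e,e)) ∨ ¬(∀g ∃e (S(e) ∧ T(g,e)))
Move each ¬ inward, flipping quantifiers it crosses:
  (∃g ∃e (T(e,g) ∧ S(e))) ∨ (∀g ¬T(g,g)) ∨ (∃e ¬T(e,e)) ∨ (∃g ∀e (¬S(e) ∨ ¬T(g,e)))
Standardize variables apart so no two quantifiers bind the same name: g↦r, e↦t, g↦w, e↦u.
  (∃g ∃e (T(e,g) ∧ S(e))) ∨ (∀r ¬T(r,r)) ∨ (∃t ¬T(t,t)) ∨ (∃w ∀u (¬S(u) ∨ ¬T(w,u)))
Finally move all quantifiers to the prefix:
  ∃g ∃e ∀r ∃t ∃w ∀u (T(e,g) ∧ S(e) ∨ ¬T(r,r) ∨ ¬T(t,t) ∨ ¬S(u) ∨ ¬T(w,u))

∃g ∃e ∀r ∃t ∃w ∀u (T(e,g) ∧ S(e) ∨ ¬T(r,r) ∨ ¬T(t,t) ∨ ¬S(u) ∨ ¬T(w,u))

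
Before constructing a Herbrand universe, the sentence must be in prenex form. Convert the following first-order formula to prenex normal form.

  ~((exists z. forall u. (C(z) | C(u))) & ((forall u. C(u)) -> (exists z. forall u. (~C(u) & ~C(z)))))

forall z. exists u. forall y1. forall v1. exists t. (~C(z) & ~C(u) | C(y1) & (C(t) | C(v1)))

First replace A → B with ¬A ∨ B.
  ~((exists z. forall u. (C(z) | C(u))) & (~(forall u. C(u)) | (exists z. forall u. (~C(u) & ~C(z)))))
Drive negations inward (¬∀x A ≡ ∃x ¬A, ¬∃x A ≡ ∀x ¬A, De Morgan for ∧/∨):
  (forall z. exists u. (~C(z) & ~C(u))) | (forall u. C(u)) & (forall z. exists u. (C(u) | C(z)))
Rename bound variables to avoid capture: u↦y1, z↦v1, u↦t.
  (forall z. exists u. (~C(z) & ~C(u))) | (forall y1. C(y1)) & (forall v1. exists t. (C(t) | C(v1)))
Pull the quantifiers to the front (each side's bound variable is not free in the other side):
  forall z. exists u. forall y1. forall v1. exists t. (~C(z) & ~C(u) | C(y1) & (C(t) | C(v1)))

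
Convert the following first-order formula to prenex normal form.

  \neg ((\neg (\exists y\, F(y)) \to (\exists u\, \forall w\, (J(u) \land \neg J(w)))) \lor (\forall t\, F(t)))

Rewrite implications/biconditionals: A → B as ¬A ∨ B.
  \neg (\neg \neg (\exists y\, F(y)) \lor (\exists u\, \forall w\, (J(u) \land \neg J(w))) \lor (\forall t\, F(t)))
Move each ¬ inward, flipping quantifiers it crosses:
  (\forall y\, \neg F(y)) \land (\forall u\, \exists w\, (\neg J(u) \lor J(w))) \land (\exists t\, \neg F(t))
All bound variables are already distinct, so no renaming is needed.
Extract every quantifier outward, since the variables are now distinct and don't occur free across branches:
  \forall y\, \forall u\, \exists w\, \exists t\, (\neg F(y) \land (\neg J(u) \lor J(w)) \land \neg F(t))

\forall y\, \forall u\, \exists w\, \exists t\, (\neg F(y) \land (\neg J(u) \lor J(w)) \land \neg F(t))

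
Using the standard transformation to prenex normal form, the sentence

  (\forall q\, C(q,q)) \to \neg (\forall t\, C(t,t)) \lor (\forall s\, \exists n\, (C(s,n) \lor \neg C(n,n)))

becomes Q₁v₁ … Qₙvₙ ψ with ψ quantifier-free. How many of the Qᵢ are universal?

Rewrite implications/biconditionals: A → B as ¬A ∨ B.
  \neg (\forall q\, C(q,q)) \lor \neg (\forall t\, C(t,t)) \lor (\forall s\, \exists n\, (C(s,n) \lor \neg C(n,n)))
Push ¬ through the quantifiers and connectives to reach negation normal form:
  (\exists q\, \neg C(q,q)) \lor (\exists t\, \neg C(t,t)) \lor (\forall s\, \exists n\, (C(s,n) \lor \neg C(n,n)))
Extract every quantifier outward, since the variables are now distinct and don't occur free across branches:
  \exists q\, \exists t\, \forall s\, \exists n\, (\neg C(q,q) \lor \neg C(t,t) \lor C(s,n) \lor \neg C(n,n))
The prefix is \exists q \exists t \forall s \exists n: 1 universal, 3 existential.

1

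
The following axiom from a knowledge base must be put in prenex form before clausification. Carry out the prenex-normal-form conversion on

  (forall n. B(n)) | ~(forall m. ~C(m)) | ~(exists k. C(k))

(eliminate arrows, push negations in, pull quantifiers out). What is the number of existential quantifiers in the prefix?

1

Move each ¬ inward, flipping quantifiers it crosses:
  (forall n. B(n)) | (exists m. C(m)) | (forall k. ~C(k))
All bound variables are already distinct, so no renaming is needed.
Extract every quantifier outward, since the variables are now distinct and don't occur free across branches:
  forall n. exists m. forall k. (B(n) | C(m) | ~C(k))
The prefix is forall n exists m forall k: 2 universal, 1 existential.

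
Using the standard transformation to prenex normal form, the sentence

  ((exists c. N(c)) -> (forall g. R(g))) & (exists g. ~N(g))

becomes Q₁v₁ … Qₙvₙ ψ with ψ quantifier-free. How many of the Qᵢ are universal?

2

Eliminate → and ↔ using ¬ and ∨.
  (~(exists c. N(c)) | (forall g. R(g))) & (exists g. ~N(g))
Move each ¬ inward, flipping quantifiers it crosses:
  ((forall c. ~N(c)) | (forall g. R(g))) & (exists g. ~N(g))
Rename bound variables to avoid capture: g↦z.
  ((forall c. ~N(c)) | (forall g. R(g))) & (exists z. ~N(z))
Pull the quantifiers to the front (each side's bound variable is not free in the other side):
  forall c. forall g. exists z. ((~N(c) | R(g)) & ~N(z))
The prefix is forall c forall g exists z: 2 universal, 1 existential.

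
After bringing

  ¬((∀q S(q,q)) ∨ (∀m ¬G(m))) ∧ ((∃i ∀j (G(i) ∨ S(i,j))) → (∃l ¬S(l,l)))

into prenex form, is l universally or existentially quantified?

Eliminate → and ↔ using ¬ and ∨.
  ¬((∀q S(q,q)) ∨ (∀m ¬G(m))) ∧ (¬(∃i ∀j (G(i) ∨ S(i,j))) ∨ (∃l ¬S(l,l)))
Push ¬ through the quantifiers and connectives to reach negation normal form:
  (∃q ¬S(q,q)) ∧ (∃m G(m)) ∧ ((∀i ∃j (¬G(i) ∧ ¬S(i,j))) ∨ (∃l ¬S(l,l)))
All bound variables are already distinct, so no renaming is needed.
Extract every quantifier outward, since the variables are now distinct and don't occur free across branches:
  ∃q ∃m ∀i ∃j ∃l (¬S(q,q) ∧ G(m) ∧ (¬G(i) ∧ ¬S(i,j) ∨ ¬S(l,l)))
The quantifier ∃l sits under an even number of negations (counting the antecedent side of each →), so it remains existential.

existential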